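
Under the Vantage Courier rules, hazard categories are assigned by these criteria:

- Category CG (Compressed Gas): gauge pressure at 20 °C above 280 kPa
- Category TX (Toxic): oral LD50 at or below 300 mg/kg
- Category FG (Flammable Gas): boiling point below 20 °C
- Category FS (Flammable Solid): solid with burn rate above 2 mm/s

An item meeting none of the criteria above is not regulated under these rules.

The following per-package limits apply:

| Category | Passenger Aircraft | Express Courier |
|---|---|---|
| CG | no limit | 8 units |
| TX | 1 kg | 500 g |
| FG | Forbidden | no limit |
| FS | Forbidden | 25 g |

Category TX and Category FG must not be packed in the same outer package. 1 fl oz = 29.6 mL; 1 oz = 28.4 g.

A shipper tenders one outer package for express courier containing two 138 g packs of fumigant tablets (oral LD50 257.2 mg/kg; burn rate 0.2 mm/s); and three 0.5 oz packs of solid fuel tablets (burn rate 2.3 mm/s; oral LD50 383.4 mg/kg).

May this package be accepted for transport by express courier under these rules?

No

With oral LD50 257.2 mg/kg (≤ 300 mg/kg), the fumigant tablets fall in Category TX.
Burn rate 2.3 mm/s meets the Category FS criterion (Flammable Solid), so the solid fuel tablets are Category FS.
Category TX quantity: two 138 g packs = 276 g.
276 g is within the express courier limit of 500 g for Category TX.
Category FS quantity: three 0.5 oz packs = 42.6 g.
42.6 g > 25 g (express courier limit, Category FS) — over the limit.
The segregation rule (Category TX with Category FG) does not apply to Category TX with Category FS.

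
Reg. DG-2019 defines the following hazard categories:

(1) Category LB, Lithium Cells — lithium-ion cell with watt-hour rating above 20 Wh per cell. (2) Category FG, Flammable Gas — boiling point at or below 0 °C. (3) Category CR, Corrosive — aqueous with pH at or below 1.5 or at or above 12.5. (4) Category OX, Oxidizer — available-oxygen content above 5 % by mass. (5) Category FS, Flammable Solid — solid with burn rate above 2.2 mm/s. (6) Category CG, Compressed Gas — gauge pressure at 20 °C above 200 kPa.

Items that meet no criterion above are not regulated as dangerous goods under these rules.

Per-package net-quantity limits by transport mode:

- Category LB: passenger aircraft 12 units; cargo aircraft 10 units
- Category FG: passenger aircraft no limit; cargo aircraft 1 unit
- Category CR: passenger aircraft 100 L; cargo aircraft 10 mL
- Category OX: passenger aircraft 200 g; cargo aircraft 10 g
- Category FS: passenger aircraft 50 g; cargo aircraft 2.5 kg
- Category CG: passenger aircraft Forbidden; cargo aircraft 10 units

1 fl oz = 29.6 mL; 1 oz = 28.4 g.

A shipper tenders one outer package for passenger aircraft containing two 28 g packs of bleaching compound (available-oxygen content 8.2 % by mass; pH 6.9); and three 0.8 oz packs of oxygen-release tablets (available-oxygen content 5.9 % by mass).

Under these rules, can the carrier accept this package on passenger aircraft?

The bleaching compound has available-oxygen content 8.2 % by mass, which is > 5 % by mass, so it is Category OX (Oxidizer).
The oxygen-release tablets have available-oxygen content 5.9 % by mass, which is > 5 % by mass, so they are Category OX (Oxidizer).
Category OX net quantity: (two 28 g packs = 56 g) + (three 0.8 oz packs = 68.16 g) = 124.16 g.
124.16 g is within the passenger aircraft limit of 200 g for Category OX.

Yes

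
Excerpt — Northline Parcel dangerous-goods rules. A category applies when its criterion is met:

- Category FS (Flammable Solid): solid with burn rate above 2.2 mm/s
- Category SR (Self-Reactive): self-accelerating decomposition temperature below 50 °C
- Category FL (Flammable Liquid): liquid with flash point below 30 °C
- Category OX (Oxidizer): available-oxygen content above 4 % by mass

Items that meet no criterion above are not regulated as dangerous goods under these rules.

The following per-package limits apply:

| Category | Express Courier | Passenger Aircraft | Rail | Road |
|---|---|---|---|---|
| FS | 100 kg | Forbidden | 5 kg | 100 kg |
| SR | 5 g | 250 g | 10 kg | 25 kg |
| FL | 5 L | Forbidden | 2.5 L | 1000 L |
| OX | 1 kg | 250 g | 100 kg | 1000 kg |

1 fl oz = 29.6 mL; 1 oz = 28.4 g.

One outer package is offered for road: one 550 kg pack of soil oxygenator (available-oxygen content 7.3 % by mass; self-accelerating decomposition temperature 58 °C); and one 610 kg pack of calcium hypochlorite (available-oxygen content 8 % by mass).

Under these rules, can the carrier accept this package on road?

No

Soil oxygenator: available-oxygen content 7.3 % by mass > 4 % by mass → Category OX (Oxidizer).
The calcium hypochlorite has available-oxygen content 8 % by mass, which is > 4 % by mass, so it is Category OX (Oxidizer).
Category OX net quantity: 550 kg + 610 kg = 1160 kg.
That exceeds the Category OX road limit of 1000 kg.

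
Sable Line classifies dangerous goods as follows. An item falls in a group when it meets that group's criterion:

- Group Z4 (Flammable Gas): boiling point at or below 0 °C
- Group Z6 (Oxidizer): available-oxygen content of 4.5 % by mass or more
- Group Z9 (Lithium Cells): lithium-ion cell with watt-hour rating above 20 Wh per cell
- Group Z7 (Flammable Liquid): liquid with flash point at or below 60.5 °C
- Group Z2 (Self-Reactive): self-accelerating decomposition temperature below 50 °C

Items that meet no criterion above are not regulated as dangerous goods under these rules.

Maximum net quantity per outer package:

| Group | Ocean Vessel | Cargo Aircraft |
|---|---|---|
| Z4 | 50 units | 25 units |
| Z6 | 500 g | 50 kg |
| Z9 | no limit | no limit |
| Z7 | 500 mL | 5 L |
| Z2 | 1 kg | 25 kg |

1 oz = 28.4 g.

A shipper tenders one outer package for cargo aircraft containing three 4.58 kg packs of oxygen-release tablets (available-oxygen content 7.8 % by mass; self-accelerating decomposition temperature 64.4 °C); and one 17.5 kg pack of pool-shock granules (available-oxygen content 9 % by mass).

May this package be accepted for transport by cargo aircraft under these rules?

Available-oxygen content 7.8 % by mass meets the Group Z6 criterion (Oxidizer), so the oxygen-release tablets are Group Z6.
The pool-shock granules have available-oxygen content 9 % by mass, which is ≥ 4.5 % by mass, so they are Group Z6 (Oxidizer).
Total Group Z6: (three 4.58 kg packs = 13.74 kg) + 17.5 kg = 31.24 kg.
31.24 kg is within the cargo aircraft limit of 50 kg for Group Z6.

Yes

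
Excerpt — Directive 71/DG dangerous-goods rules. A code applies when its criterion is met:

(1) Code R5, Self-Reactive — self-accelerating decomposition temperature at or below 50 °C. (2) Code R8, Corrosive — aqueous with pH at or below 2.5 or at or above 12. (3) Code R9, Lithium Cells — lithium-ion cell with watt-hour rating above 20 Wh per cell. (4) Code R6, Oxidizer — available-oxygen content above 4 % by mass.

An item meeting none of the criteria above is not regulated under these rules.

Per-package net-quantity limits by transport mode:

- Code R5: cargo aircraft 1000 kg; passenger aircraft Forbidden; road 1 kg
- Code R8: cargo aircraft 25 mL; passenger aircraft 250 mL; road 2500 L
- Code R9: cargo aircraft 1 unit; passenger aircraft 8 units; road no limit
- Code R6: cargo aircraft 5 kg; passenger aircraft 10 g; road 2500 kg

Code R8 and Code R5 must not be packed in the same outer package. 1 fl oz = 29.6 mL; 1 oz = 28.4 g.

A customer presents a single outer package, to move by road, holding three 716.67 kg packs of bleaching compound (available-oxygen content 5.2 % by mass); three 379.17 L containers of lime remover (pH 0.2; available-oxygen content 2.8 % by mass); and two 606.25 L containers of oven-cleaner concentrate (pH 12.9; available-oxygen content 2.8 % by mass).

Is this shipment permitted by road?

The bleaching compound has available-oxygen content 5.2 % by mass, which is > 4 % by mass, so it is Code R6 (Oxidizer).
Lime remover: pH 0.2 ≤ 2.5 → Code R8 (Corrosive).
The oven-cleaner concentrate has pH 12.9, which is ≥ 12, so it is Code R8 (Corrosive).
Total Code R8: (three 379.17 L containers = 1137.51 L) + (two 606.25 L containers = 1212.5 L) = 2350.01 L.
That is within the Code R8 road limit of 2500 L.
Code R6 quantity: three 716.67 kg packs = 2150.01 kg.
That is within the Code R6 road limit of 2500 kg.
The segregation rule (Code R8 with Code R5) does not apply to Code R8 with Code R6.
Every hazard code is within its road limit and no segregation rule is violated.

Yes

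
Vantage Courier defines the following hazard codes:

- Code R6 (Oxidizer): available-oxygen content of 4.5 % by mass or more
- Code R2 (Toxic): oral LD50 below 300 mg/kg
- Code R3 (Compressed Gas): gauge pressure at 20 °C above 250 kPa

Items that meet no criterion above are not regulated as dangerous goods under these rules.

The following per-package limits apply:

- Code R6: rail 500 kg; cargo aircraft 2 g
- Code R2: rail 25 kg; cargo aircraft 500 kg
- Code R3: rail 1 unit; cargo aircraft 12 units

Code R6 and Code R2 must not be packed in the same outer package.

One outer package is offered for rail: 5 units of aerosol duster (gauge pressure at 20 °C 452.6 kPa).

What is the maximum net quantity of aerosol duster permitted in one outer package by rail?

1 unit

The aerosol duster has gauge pressure at 20 °C 452.6 kPa, which is > 250 kPa, so it is Code R3 (Compressed Gas).
The rail limit for Code R3 is 1 unit.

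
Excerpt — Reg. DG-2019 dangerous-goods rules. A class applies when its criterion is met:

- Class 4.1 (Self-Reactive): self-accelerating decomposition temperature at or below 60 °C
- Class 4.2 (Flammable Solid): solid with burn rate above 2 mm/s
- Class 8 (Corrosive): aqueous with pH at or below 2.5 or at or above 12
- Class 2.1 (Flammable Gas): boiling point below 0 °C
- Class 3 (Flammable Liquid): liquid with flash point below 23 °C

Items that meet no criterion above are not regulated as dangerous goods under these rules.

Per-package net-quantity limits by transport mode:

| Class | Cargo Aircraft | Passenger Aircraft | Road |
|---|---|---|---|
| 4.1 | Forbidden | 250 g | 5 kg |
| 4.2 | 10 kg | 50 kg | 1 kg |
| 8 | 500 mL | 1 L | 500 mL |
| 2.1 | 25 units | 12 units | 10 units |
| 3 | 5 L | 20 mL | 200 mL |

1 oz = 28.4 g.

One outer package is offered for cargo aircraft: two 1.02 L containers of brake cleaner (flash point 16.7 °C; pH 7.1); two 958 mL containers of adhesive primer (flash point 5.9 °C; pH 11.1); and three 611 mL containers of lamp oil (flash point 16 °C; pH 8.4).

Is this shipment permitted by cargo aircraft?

Flash point 16.7 °C meets the Class 3 criterion (Flammable Liquid), so the brake cleaner is Class 3.
Adhesive primer: flash point 5.9 °C < 23 °C → Class 3 (Flammable Liquid).
Flash point 16 °C meets the Class 3 criterion (Flammable Liquid), so the lamp oil is Class 3.
Class 3 net quantity: (two 1.02 L containers = 2.04 L) + (two 958 mL containers = 1.916 L) + (three 611 mL containers = 1.833 L) = 5.789 L.
5.789 L exceeds the cargo aircraft limit of 5 L for Class 3.

No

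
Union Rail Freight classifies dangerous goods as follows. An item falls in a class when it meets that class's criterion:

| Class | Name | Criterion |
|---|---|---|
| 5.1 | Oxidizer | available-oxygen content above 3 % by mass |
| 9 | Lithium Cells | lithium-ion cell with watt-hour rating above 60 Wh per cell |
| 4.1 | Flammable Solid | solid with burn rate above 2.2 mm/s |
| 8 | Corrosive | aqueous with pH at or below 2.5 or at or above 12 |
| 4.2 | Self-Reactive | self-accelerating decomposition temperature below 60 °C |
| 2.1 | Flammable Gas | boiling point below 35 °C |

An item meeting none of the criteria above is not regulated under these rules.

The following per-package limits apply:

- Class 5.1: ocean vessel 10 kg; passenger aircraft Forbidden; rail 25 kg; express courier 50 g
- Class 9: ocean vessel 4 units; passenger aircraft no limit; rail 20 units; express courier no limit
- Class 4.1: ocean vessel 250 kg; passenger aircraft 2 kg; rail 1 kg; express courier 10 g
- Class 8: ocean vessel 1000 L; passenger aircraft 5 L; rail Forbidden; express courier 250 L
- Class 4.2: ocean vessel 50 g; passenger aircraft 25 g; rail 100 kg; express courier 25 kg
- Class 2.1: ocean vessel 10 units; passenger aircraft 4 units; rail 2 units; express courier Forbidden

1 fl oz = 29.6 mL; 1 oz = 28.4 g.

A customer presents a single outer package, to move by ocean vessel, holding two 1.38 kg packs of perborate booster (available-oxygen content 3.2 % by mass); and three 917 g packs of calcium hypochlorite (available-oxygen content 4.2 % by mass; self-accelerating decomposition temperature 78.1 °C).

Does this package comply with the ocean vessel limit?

With available-oxygen content 3.2 % by mass (> 3 % by mass), the perborate booster falls in Class 5.1.
With available-oxygen content 4.2 % by mass (> 3 % by mass), the calcium hypochlorite falls in Class 5.1.
Total Class 5.1: (two 1.38 kg packs = 2.76 kg) + (three 917 g packs = 2.751 kg) = 5.511 kg.
That is within the Class 5.1 ocean vessel limit of 10 kg.

Yes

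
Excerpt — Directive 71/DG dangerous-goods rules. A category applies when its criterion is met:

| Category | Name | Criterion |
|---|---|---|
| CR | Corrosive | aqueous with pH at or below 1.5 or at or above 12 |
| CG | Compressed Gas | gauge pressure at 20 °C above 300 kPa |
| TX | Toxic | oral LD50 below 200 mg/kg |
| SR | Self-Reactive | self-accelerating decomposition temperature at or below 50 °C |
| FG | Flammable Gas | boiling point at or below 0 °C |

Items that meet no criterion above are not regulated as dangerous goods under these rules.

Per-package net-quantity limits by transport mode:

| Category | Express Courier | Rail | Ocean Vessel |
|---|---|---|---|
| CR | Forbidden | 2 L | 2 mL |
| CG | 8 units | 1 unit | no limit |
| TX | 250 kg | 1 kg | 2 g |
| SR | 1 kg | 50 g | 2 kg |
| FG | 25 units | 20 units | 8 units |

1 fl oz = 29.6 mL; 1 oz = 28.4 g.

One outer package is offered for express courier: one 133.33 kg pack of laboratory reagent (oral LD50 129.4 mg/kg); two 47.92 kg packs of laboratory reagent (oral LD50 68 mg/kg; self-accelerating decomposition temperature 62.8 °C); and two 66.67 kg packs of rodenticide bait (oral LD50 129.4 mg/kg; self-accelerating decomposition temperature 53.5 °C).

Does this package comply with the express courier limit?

The laboratory reagent has oral LD50 129.4 mg/kg, which is < 200 mg/kg, so it is Category TX (Toxic).
With oral LD50 68 mg/kg (< 200 mg/kg), the laboratory reagent falls in Category TX.
Oral LD50 129.4 mg/kg meets the Category TX criterion (Toxic), so the rodenticide bait is Category TX.
Total Category TX: 133.33 kg + (two 47.92 kg packs = 95.84 kg) + (two 66.67 kg packs = 133.34 kg) = 362.51 kg.
That exceeds the Category TX express courier limit of 250 kg.

No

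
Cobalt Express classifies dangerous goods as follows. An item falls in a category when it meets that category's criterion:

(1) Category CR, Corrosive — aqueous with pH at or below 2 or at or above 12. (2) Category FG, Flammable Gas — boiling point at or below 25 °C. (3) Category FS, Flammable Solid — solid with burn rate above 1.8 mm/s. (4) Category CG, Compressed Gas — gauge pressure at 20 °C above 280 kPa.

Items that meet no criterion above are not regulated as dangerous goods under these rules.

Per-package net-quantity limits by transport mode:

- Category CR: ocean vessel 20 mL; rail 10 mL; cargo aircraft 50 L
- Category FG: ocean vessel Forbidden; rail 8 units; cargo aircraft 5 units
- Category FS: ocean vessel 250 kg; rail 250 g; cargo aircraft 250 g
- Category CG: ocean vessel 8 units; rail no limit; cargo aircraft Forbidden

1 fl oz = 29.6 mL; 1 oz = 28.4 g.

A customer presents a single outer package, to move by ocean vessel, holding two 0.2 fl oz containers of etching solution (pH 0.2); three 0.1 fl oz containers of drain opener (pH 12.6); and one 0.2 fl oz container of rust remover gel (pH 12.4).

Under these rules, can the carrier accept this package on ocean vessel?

No

The etching solution has pH 0.2, which is ≤ 2, so it is Category CR (Corrosive).
pH 12.6 meets the Category CR criterion (Corrosive), so the drain opener is Category CR.
pH 12.4 meets the Category CR criterion (Corrosive), so the rust remover gel is Category CR.
Category CR net quantity: (two 0.2 fl oz containers = 11.84 mL) + (three 0.1 fl oz containers = 8.88 mL) + (one 0.2 fl oz container = 5.92 mL) = 26.64 mL.
26.64 mL > 20 mL (ocean vessel limit, Category CR) — over the limit.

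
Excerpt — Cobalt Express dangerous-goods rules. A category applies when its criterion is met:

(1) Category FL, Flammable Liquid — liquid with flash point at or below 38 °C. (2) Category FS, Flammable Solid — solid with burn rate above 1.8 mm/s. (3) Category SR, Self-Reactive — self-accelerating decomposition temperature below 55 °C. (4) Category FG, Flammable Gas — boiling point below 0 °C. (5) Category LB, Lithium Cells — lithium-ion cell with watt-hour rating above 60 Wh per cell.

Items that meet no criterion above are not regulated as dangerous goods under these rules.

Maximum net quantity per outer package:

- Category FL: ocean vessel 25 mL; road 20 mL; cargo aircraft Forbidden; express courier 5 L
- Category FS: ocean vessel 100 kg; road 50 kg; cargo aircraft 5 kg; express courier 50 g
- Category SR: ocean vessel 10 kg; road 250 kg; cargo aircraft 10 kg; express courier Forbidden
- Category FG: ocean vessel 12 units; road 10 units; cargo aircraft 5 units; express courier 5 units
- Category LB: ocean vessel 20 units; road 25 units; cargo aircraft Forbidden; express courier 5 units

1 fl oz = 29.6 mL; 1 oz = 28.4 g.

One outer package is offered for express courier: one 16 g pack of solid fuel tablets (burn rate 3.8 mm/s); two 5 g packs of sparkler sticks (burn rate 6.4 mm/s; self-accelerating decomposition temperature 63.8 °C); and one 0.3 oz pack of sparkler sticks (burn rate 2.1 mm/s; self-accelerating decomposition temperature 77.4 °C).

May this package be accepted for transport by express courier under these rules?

Yes

Burn rate 3.8 mm/s meets the Category FS criterion (Flammable Solid), so the solid fuel tablets are Category FS.
The sparkler sticks have burn rate 6.4 mm/s, which is > 1.8 mm/s, so they are Category FS (Flammable Solid).
Burn rate 2.1 mm/s meets the Category FS criterion (Flammable Solid), so the sparkler sticks are Category FS.
Category FS net quantity: 16 g + (two 5 g packs = 10 g) + (one 0.3 oz pack = 8.52 g) = 34.52 g.
34.52 g is within the express courier limit of 50 g for Category FS.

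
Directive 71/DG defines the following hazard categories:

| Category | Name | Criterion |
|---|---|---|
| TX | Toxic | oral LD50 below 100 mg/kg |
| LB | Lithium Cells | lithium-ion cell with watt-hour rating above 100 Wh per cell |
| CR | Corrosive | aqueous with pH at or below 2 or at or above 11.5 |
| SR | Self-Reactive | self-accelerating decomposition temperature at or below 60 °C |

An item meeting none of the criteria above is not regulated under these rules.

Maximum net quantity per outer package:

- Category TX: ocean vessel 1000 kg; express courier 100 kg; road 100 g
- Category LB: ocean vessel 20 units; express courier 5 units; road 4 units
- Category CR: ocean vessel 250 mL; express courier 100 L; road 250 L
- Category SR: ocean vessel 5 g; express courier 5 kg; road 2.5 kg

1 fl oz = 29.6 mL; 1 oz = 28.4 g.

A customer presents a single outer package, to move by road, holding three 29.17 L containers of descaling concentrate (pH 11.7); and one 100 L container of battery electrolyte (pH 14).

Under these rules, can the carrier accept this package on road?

Descaling concentrate: pH 11.7 ≥ 11.5 → Category CR (Corrosive).
Battery electrolyte: pH 14 ≥ 11.5 → Category CR (Corrosive).
Total Category CR: (three 29.17 L containers = 87.51 L) + 100 L = 187.51 L.
187.51 L is within the road limit of 250 L for Category CR.

Yes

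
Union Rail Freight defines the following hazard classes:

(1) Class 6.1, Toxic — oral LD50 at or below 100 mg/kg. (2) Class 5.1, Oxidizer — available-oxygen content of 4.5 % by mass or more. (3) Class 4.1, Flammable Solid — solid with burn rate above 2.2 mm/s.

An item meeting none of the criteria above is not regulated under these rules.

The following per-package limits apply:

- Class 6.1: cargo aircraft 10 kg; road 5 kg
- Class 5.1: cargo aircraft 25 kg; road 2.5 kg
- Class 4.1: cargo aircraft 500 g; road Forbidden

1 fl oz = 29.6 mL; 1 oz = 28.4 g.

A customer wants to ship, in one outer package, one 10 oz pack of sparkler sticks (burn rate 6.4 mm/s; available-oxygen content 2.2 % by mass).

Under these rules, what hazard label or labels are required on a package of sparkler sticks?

Class 4.1

Sparkler sticks: burn rate 6.4 mm/s > 2.2 mm/s → Class 4.1 (Flammable Solid).
Only the Class 4.1 label is required.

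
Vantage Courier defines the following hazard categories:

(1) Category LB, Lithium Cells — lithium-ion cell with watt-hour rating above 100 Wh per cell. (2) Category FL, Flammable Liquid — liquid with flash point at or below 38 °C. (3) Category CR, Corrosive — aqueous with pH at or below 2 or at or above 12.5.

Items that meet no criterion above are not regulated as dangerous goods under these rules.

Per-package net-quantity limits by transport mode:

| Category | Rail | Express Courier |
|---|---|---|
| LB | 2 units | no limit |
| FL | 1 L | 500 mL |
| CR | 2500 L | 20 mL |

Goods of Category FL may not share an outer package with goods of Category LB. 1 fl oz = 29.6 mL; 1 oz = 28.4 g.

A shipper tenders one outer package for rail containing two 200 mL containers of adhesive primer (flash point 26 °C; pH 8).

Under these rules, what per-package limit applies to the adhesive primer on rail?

With flash point 26 °C (≤ 38 °C), the adhesive primer falls in Category FL.
The rail limit for Category FL is 1 L.

1 L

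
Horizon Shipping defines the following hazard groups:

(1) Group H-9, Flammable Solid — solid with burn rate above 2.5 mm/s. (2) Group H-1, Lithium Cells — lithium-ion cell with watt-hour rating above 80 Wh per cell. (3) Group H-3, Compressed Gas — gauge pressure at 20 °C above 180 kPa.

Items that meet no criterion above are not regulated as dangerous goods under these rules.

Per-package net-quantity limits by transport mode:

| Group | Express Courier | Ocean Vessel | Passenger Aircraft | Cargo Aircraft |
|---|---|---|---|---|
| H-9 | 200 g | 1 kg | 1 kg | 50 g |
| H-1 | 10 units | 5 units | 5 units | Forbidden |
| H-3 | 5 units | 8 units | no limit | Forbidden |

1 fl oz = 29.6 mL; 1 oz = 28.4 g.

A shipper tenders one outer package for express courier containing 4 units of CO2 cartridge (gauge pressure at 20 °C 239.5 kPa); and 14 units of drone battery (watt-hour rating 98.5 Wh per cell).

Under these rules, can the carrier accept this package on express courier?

No

CO2 cartridge: gauge pressure at 20 °C 239.5 kPa > 180 kPa → Group H-3 (Compressed Gas).
The drone battery has watt-hour rating 98.5 Wh per cell, which is > 80 Wh per cell, so it is Group H-1 (Lithium Cells).
Group H-1 quantity: 14 units.
14 units > 10 units (express courier limit, Group H-1) — over the limit.
Group H-3 quantity: 4 units.
4 units ≤ 5 units (express courier limit, Group H-3) — within limit.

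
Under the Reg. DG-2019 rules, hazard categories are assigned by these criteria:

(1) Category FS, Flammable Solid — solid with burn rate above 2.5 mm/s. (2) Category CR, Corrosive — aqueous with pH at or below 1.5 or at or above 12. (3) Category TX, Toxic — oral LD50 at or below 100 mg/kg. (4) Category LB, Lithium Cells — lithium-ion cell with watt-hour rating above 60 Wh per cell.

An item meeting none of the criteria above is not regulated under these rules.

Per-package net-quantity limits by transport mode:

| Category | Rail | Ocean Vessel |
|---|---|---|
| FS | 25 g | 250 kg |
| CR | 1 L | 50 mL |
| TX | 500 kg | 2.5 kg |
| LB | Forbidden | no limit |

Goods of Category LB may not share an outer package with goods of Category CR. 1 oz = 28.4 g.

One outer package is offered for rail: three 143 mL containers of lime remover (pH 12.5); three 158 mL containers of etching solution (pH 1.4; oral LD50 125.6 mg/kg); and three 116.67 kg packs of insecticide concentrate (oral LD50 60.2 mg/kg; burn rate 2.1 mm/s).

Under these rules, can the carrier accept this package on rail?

Yes

With pH 12.5 (≥ 12), the lime remover falls in Category CR.
Etching solution: pH 1.4 ≤ 1.5 → Category CR (Corrosive).
The insecticide concentrate has oral LD50 60.2 mg/kg, which is ≤ 100 mg/kg, so it is Category TX (Toxic).
Total Category CR: (three 143 mL containers = 429 mL) + (three 158 mL containers = 474 mL) = 903 mL.
903 mL ≤ 1 L (rail limit, Category CR) — within limit.
Category TX quantity: three 116.67 kg packs = 350.01 kg.
That is within the Category TX rail limit of 500 kg.
The segregation rule (Category LB with Category CR) does not apply to Category CR with Category TX.
Every hazard category is within its rail limit and no segregation rule is violated.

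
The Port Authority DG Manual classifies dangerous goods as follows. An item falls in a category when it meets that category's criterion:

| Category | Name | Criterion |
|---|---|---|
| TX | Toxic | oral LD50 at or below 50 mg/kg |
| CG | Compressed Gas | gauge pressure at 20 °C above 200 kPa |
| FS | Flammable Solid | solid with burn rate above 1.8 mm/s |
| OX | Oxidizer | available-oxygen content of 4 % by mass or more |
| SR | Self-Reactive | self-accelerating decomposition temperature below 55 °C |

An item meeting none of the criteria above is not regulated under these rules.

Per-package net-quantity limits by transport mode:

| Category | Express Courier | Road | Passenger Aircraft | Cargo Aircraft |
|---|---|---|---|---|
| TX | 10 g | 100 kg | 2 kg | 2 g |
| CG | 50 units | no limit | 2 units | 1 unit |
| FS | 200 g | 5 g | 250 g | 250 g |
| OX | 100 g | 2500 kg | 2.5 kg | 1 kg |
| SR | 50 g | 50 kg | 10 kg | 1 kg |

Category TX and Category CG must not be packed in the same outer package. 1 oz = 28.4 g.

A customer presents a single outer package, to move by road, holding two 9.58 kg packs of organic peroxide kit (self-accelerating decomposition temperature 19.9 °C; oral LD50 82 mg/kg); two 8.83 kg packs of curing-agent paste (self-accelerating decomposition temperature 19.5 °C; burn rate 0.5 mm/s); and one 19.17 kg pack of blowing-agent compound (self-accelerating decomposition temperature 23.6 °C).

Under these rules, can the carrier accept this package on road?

Self-accelerating decomposition temperature 19.9 °C meets the Category SR criterion (Self-Reactive), so the organic peroxide kit is Category SR.
Self-accelerating decomposition temperature 19.5 °C meets the Category SR criterion (Self-Reactive), so the curing-agent paste is Category SR.
The blowing-agent compound has self-accelerating decomposition temperature 23.6 °C, which is < 55 °C, so it is Category SR (Self-Reactive).
Category SR net quantity: (two 9.58 kg packs = 19.16 kg) + (two 8.83 kg packs = 17.66 kg) + 19.17 kg = 55.99 kg.
55.99 kg > 50 kg (road limit, Category SR) — over the limit.

No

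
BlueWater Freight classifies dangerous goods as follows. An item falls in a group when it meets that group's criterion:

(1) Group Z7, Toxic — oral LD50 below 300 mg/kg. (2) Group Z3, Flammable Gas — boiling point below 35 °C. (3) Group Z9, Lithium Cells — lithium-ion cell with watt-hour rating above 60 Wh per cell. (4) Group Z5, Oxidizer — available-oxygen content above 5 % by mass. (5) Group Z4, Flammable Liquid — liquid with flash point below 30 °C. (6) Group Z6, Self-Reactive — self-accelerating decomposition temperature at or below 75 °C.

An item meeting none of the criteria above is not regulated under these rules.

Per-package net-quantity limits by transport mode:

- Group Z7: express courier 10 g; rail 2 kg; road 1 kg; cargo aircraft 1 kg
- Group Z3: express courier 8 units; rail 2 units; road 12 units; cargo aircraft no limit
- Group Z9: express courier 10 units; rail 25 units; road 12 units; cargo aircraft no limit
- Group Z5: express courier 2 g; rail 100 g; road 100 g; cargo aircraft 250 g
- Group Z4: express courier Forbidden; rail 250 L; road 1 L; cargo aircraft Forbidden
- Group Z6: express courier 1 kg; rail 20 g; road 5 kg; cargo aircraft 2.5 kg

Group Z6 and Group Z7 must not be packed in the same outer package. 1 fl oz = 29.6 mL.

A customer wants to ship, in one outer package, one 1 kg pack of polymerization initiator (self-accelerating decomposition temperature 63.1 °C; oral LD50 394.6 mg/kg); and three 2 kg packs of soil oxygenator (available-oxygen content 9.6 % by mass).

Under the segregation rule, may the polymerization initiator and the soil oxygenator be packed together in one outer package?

Yes

With self-accelerating decomposition temperature 63.1 °C (≤ 75 °C), the polymerization initiator falls in Group Z6.
With available-oxygen content 9.6 % by mass (> 5 % by mass), the soil oxygenator falls in Group Z5.
No segregation rule bars Group Z6 with Group Z5.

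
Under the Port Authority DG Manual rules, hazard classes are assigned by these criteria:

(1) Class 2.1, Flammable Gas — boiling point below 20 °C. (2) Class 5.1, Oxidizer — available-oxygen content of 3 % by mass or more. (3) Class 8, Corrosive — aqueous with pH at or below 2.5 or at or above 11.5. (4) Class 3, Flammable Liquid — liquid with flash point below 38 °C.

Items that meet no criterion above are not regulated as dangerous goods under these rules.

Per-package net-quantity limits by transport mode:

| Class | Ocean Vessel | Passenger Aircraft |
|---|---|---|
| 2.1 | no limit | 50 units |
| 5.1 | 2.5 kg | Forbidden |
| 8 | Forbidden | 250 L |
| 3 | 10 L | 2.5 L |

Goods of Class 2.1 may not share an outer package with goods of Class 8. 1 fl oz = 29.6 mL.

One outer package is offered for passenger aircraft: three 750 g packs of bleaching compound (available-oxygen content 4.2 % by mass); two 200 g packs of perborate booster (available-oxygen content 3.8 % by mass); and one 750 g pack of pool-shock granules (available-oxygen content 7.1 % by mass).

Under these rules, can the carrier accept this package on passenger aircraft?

No

With available-oxygen content 4.2 % by mass (≥ 3 % by mass), the bleaching compound falls in Class 5.1.
With available-oxygen content 3.8 % by mass (≥ 3 % by mass), the perborate booster falls in Class 5.1.
Available-oxygen content 7.1 % by mass meets the Class 5.1 criterion (Oxidizer), so the pool-shock granules are Class 5.1.
Class 5.1 net quantity: (three 750 g packs = 2.25 kg) + (two 200 g packs = 400 g) + 750 g = 3.4 kg.
By passenger aircraft, Class 5.1 is Forbidden regardless of quantity.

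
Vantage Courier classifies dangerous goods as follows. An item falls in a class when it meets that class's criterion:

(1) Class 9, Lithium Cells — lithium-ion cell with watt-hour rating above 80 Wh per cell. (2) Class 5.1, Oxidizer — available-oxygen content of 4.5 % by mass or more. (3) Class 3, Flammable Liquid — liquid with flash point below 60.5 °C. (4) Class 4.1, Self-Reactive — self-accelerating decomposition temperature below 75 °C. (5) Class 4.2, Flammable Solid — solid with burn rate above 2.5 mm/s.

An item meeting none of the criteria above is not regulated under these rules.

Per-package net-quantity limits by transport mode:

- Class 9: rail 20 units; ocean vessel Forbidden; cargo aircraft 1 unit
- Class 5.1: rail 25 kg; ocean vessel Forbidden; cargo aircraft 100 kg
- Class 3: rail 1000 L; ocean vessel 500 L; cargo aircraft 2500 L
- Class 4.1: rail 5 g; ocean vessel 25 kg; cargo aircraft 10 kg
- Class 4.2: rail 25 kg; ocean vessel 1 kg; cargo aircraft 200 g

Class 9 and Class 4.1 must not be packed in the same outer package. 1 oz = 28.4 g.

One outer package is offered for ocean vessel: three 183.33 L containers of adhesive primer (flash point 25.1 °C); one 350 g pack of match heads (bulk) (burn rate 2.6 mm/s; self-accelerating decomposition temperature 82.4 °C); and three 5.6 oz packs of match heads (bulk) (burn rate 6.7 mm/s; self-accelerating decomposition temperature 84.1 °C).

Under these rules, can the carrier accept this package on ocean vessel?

No

Adhesive primer: flash point 25.1 °C < 60.5 °C → Class 3 (Flammable Liquid).
Match heads (bulk): burn rate 2.6 mm/s > 2.5 mm/s → Class 4.2 (Flammable Solid).
With burn rate 6.7 mm/s (> 2.5 mm/s), the match heads (bulk) fall in Class 4.2.
Total Class 4.2: 350 g + (three 5.6 oz packs = 477.12 g) = 827.12 g.
827.12 g is within the ocean vessel limit of 1 kg for Class 4.2.
Class 3 quantity: three 183.33 L containers = 549.99 L.
549.99 L > 500 L (ocean vessel limit, Class 3) — over the limit.
The segregation rule (Class 9 with Class 4.1) does not apply to Class 4.2 with Class 3.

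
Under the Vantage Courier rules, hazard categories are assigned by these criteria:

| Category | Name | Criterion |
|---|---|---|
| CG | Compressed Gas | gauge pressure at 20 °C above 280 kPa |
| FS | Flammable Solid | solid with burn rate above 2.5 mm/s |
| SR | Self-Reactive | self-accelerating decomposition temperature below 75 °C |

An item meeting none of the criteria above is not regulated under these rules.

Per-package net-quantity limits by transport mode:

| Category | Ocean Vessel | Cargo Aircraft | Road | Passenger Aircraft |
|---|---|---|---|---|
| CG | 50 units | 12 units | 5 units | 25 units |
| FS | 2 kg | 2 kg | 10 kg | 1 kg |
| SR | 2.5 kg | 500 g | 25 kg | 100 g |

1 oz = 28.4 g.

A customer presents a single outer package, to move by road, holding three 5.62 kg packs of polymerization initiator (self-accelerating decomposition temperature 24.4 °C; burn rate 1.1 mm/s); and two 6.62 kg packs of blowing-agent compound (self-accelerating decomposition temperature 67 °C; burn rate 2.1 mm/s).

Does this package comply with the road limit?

No

Polymerization initiator: self-accelerating decomposition temperature 24.4 °C < 75 °C → Category SR (Self-Reactive).
With self-accelerating decomposition temperature 67 °C (< 75 °C), the blowing-agent compound falls in Category SR.
Total Category SR: (three 5.62 kg packs = 16.86 kg) + (two 6.62 kg packs = 13.24 kg) = 30.1 kg.
That exceeds the Category SR road limit of 25 kg.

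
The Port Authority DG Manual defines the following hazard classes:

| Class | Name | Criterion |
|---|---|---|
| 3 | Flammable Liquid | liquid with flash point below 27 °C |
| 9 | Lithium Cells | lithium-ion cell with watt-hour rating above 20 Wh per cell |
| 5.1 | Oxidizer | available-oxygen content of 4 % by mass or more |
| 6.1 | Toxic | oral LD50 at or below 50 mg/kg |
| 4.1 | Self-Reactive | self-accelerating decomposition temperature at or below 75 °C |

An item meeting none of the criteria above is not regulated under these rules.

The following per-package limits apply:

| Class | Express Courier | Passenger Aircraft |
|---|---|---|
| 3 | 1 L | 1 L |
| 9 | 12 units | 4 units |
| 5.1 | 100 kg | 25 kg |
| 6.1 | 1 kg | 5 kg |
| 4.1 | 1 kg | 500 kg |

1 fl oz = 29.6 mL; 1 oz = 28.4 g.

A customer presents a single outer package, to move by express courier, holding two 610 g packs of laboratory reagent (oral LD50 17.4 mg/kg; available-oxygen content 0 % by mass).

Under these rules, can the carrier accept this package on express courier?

No

With oral LD50 17.4 mg/kg (≤ 50 mg/kg), the laboratory reagent falls in Class 6.1.
Class 6.1 quantity: two 610 g packs = 1.22 kg.
1.22 kg exceeds the express courier limit of 1 kg for Class 6.1.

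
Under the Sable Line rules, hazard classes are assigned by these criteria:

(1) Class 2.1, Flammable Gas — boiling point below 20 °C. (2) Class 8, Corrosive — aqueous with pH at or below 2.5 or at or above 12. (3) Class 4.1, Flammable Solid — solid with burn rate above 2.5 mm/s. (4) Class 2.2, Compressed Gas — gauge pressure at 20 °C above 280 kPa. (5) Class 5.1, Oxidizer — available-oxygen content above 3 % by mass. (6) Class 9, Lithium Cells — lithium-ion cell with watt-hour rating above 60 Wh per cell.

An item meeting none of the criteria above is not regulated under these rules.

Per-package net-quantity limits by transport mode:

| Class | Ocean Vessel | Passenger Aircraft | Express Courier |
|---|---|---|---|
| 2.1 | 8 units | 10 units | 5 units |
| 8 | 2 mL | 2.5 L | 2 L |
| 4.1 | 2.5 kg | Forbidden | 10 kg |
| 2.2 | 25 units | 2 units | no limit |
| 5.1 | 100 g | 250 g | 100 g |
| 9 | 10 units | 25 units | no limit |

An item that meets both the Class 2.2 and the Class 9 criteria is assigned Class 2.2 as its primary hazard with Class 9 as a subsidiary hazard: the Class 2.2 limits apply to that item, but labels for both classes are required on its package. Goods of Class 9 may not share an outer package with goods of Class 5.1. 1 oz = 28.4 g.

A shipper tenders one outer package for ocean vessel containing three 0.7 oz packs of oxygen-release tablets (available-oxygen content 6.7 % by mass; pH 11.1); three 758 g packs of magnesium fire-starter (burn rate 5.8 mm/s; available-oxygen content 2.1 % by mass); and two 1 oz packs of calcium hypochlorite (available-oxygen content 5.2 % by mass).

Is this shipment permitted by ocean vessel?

The oxygen-release tablets have available-oxygen content 6.7 % by mass, which is > 3 % by mass, so they are Class 5.1 (Oxidizer).
Magnesium fire-starter: burn rate 5.8 mm/s > 2.5 mm/s → Class 4.1 (Flammable Solid).
With available-oxygen content 5.2 % by mass (> 3 % by mass), the calcium hypochlorite falls in Class 5.1.
Class 5.1 net quantity: (three 0.7 oz packs = 59.64 g) + (two 1 oz packs = 56.8 g) = 116.44 g.
116.44 g exceeds the ocean vessel limit of 100 g for Class 5.1.
Class 4.1 quantity: three 758 g packs = 2.274 kg.
2.274 kg is within the ocean vessel limit of 2.5 kg for Class 4.1.
The segregation rule (Class 9 with Class 5.1) does not apply to Class 5.1 with Class 4.1.

No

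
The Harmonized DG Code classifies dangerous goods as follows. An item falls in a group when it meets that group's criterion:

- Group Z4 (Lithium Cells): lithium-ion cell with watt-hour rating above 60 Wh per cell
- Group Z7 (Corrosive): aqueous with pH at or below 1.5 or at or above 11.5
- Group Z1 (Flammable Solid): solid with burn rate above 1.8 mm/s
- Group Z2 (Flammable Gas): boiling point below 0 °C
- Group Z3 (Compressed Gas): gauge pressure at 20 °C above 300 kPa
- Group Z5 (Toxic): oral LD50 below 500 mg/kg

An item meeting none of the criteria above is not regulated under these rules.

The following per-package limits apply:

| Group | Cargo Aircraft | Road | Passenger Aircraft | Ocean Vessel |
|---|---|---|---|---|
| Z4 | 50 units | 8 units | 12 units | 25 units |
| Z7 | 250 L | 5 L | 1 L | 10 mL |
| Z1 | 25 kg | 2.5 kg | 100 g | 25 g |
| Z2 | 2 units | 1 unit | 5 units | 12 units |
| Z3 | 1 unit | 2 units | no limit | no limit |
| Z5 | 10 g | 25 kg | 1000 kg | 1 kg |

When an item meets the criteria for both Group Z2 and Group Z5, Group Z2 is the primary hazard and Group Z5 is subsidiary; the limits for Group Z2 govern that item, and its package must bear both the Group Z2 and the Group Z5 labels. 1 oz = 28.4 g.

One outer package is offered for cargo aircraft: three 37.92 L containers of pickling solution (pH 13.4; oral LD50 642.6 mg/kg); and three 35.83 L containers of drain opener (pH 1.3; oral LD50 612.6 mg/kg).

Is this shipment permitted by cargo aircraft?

pH 13.4 meets the Group Z7 criterion (Corrosive), so the pickling solution is Group Z7.
The drain opener has pH 1.3, which is ≤ 1.5, so it is Group Z7 (Corrosive).
Total Group Z7: (three 37.92 L containers = 113.76 L) + (three 35.83 L containers = 107.49 L) = 221.25 L.
That is within the Group Z7 cargo aircraft limit of 250 L.

Yes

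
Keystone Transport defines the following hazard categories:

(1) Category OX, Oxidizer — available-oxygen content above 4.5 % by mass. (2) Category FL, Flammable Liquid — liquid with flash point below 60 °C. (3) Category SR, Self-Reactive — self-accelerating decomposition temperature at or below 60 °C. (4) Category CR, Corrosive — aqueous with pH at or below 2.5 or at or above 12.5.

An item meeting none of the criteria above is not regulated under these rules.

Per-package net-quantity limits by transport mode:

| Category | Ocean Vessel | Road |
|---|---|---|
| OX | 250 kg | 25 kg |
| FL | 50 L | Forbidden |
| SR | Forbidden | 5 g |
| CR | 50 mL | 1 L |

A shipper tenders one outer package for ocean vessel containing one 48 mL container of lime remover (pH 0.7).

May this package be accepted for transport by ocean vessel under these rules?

Yes

pH 0.7 meets the Category CR criterion (Corrosive), so the lime remover is Category CR.
Category CR quantity: 48 mL.
48 mL is within the ocean vessel limit of 50 mL for Category CR.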